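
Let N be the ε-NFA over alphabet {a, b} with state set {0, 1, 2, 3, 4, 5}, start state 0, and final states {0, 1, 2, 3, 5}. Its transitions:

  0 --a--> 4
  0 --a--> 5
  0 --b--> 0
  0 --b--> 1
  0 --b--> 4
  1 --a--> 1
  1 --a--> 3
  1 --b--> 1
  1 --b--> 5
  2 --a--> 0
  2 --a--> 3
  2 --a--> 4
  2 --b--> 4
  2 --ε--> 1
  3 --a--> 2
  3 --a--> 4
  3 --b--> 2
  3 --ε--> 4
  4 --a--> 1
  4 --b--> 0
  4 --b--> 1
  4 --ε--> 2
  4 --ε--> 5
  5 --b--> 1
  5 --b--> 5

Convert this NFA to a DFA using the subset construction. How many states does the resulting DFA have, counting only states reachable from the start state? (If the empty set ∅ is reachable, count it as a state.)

Start state of the DFA: {0} (ε-closure of the NFA start).
{0} --a--> {1, 2, 4, 5}  [new]
{0} --b--> {0, 1, 2, 4, 5}  [new]
{1, 2, 4, 5} --a--> {0, 1, 2, 3, 4, 5}  [new]
{1, 2, 4, 5} --b--> {0, 1, 2, 4, 5}  [seen]
{0, 1, 2, 4, 5} --a--> {0, 1, 2, 3, 4, 5}  [seen]
{0, 1, 2, 4, 5} --b--> {0, 1, 2, 4, 5}  [seen]
{0, 1, 2, 3, 4, 5} --a--> {0, 1, 2, 3, 4, 5}  [seen]
{0, 1, 2, 3, 4, 5} --b--> {0, 1, 2, 4, 5}  [seen]
Reachable DFA states: {0}, {1, 2, 4, 5}, {0, 1, 2, 4, 5}, {0, 1, 2, 3, 4, 5}.

4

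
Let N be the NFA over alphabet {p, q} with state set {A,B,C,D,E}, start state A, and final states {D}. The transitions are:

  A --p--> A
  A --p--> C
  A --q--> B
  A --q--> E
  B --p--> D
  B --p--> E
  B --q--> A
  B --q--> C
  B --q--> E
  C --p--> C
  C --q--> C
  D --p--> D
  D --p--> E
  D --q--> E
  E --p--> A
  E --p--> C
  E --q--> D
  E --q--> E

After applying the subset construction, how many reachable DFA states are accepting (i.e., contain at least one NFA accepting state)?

Start state of the DFA: {A}.
{A} --p--> {A,C}  [new]
{A} --q--> {B,E}  [new]
{A,C} --p--> {A,C}  [seen]
{A,C} --q--> {B,C,E}  [new]
{B,E} --p--> {A,C,D,E}  [new]
{B,E} --q--> {A,C,D,E}  [seen]
{B,C,E} --p--> {A,C,D,E}  [seen]
{B,C,E} --q--> {A,C,D,E}  [seen]
{A,C,D,E} --p--> {A,C,D,E}  [seen]
{A,C,D,E} --q--> {B,C,D,E}  [new]
{B,C,D,E} --p--> {A,C,D,E}  [seen]
{B,C,D,E} --q--> {A,C,D,E}  [seen]
Reachable DFA states: {A}, {A,C}, {B,E}, {B,C,E}, {A,C,D,E}, {B,C,D,E}.
Accepting DFA states (contain an NFA accepting state): {A,C,D,E}, {B,C,D,E}.

2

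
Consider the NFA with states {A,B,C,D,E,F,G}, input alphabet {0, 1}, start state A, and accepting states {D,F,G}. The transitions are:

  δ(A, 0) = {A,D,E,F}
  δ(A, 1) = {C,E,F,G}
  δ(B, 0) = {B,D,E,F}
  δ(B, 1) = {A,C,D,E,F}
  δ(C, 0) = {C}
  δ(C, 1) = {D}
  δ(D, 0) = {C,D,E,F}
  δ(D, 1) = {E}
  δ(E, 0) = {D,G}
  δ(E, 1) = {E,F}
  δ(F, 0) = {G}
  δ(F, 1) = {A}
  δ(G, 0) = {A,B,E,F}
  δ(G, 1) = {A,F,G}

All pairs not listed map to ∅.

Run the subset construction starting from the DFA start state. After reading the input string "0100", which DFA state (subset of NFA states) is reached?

Start: {A}.
δ(A,0) = {A,D,E,F}.
Union: {A,D,E,F}.
After 0: {A,D,E,F}.
δ(A,1) = {C,E,F,G}; δ(D,1) = {E}; δ(E,1) = {E,F}; δ(F,1) = {A}.
Union: {A,C,E,F,G}.
After 1: {A,C,E,F,G}.
δ(A,0) = {A,D,E,F}; δ(C,0) = {C}; δ(E,0) = {D,G}; δ(F,0) = {G}; δ(G,0) = {A,B,E,F}.
Union: {A,B,C,D,E,F,G}.
After 0: {A,B,C,D,E,F,G}.
δ(A,0) = {A,D,E,F}; δ(B,0) = {B,D,E,F}; δ(C,0) = {C}; δ(D,0) = {C,D,E,F}; δ(E,0) = {D,G}; δ(F,0) = {G}; δ(G,0) = {A,B,E,F}.
Union: {A,B,C,D,E,F,G}.
After 0: {A,B,C,D,E,F,G}.

{A,B,C,D,E,F,G}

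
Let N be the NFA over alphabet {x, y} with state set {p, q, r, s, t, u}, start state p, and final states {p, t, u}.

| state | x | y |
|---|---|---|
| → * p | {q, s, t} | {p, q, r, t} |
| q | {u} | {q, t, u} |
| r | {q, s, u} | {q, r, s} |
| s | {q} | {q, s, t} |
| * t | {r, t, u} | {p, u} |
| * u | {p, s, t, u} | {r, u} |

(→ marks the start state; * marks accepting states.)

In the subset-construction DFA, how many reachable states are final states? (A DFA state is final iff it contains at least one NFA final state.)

Start state of the DFA: {p}.
{p} --x--> {q, s, t}  [new]
{p} --y--> {p, q, r, t}  [new]
{q, s, t} --x--> {q, r, t, u}  [new]
{q, s, t} --y--> {p, q, s, t, u}  [new]
{p, q, r, t} --x--> {q, r, s, t, u}  [new]
{p, q, r, t} --y--> {p, q, r, s, t, u}  [new]
{q, r, t, u} --x--> {p, q, r, s, t, u}  [seen]
{q, r, t, u} --y--> {p, q, r, s, t, u}  [seen]
{p, q, s, t, u} --x--> {p, q, r, s, t, u}  [seen]
{p, q, s, t, u} --y--> {p, q, r, s, t, u}  [seen]
{q, r, s, t, u} --x--> {p, q, r, s, t, u}  [seen]
{q, r, s, t, u} --y--> {p, q, r, s, t, u}  [seen]
{p, q, r, s, t, u} --x--> {p, q, r, s, t, u}  [seen]
{p, q, r, s, t, u} --y--> {p, q, r, s, t, u}  [seen]
Reachable DFA states: {p}, {q, s, t}, {p, q, r, t}, {q, r, t, u}, {p, q, s, t, u}, {q, r, s, t, u}, {p, q, r, s, t, u}.
Accepting DFA states (contain an NFA accepting state): {p}, {q, s, t}, {p, q, r, t}, {q, r, t, u}, {p, q, s, t, u}, {q, r, s, t, u}, {p, q, r, s, t, u}.

7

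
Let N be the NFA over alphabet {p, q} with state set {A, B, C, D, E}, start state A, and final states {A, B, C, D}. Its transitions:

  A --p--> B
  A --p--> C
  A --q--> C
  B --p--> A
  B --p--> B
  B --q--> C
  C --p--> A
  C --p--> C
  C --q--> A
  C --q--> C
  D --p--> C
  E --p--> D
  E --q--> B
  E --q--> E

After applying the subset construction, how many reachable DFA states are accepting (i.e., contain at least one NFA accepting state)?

5

Start state of the DFA: {A}.
{A} --p--> {B, C}  [new]
{A} --q--> {C}  [new]
{B, C} --p--> {A, B, C}  [new]
{B, C} --q--> {A, C}  [new]
{C} --p--> {A, C}  [seen]
{C} --q--> {A, C}  [seen]
{A, B, C} --p--> {A, B, C}  [seen]
{A, B, C} --q--> {A, C}  [seen]
{A, C} --p--> {A, B, C}  [seen]
{A, C} --q--> {A, C}  [seen]
Reachable DFA states: {A}, {B, C}, {C}, {A, B, C}, {A, C}.
Accepting DFA states (contain an NFA accepting state): {A}, {B, C}, {C}, {A, B, C}, {A, C}.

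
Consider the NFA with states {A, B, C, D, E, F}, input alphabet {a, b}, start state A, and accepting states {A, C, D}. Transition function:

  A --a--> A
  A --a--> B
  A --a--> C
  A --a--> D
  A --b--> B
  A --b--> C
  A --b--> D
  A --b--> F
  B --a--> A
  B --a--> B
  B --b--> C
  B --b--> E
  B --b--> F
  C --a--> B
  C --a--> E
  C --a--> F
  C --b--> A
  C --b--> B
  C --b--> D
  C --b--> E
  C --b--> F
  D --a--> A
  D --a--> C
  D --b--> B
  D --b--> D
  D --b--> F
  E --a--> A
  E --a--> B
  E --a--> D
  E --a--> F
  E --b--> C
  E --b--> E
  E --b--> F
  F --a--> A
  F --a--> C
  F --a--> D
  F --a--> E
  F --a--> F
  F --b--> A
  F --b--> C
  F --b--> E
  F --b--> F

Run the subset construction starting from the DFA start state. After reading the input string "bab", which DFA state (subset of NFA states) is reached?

Start: {A}.
δ(A,b) = {B, C, D, F}.
Union: {B, C, D, F}.
After b: {B, C, D, F}.
δ(B,a) = {A, B}; δ(C,a) = {B, E, F}; δ(D,a) = {A, C}; δ(F,a) = {A, C, D, E, F}.
Union: {A, B, C, D, E, F}.
After a: {A, B, C, D, E, F}.
δ(A,b) = {B, C, D, F}; δ(B,b) = {C, E, F}; δ(C,b) = {A, B, D, E, F}; δ(D,b) = {B, D, F}; δ(E,b) = {C, E, F}; δ(F,b) = {A, C, E, F}.
Union: {A, B, C, D, E, F}.
After b: {A, B, C, D, E, F}.

{A, B, C, D, E, F}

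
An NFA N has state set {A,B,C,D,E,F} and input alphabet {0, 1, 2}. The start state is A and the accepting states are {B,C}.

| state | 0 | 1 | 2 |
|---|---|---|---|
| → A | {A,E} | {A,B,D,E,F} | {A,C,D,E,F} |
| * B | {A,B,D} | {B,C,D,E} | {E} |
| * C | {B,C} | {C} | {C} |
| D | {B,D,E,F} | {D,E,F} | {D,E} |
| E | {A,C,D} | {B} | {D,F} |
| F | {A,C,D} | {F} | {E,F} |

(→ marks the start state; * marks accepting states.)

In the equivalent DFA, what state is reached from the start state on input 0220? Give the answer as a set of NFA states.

Start: {A}.
δ(A,0) = {A,E}.
Union: {A,E}.
After 0: {A,E}.
δ(A,2) = {A,C,D,E,F}; δ(E,2) = {D,F}.
Union: {A,C,D,E,F}.
After 2: {A,C,D,E,F}.
δ(A,2) = {A,C,D,E,F}; δ(C,2) = {C}; δ(D,2) = {D,E}; δ(E,2) = {D,F}; δ(F,2) = {E,F}.
Union: {A,C,D,E,F}.
After 2: {A,C,D,E,F}.
δ(A,0) = {A,E}; δ(C,0) = {B,C}; δ(D,0) = {B,D,E,F}; δ(E,0) = {A,C,D}; δ(F,0) = {A,C,D}.
Union: {A,B,C,D,E,F}.
After 0: {A,B,C,D,E,F}.

{A,B,C,D,E,F}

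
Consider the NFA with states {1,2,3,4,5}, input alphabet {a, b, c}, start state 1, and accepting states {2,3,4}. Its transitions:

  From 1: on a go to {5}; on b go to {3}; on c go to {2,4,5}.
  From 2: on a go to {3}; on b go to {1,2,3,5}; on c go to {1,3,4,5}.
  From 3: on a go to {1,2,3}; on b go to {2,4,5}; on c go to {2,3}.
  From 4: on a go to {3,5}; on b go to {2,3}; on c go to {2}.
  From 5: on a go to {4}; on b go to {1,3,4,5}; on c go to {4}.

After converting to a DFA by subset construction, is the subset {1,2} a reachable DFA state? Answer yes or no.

Start state of the DFA: {1}.
{1} --a--> {5}  [new]
{1} --b--> {3}  [new]
{1} --c--> {2,4,5}  [new]
{5} --a--> {4}  [new]
{5} --b--> {1,3,4,5}  [new]
{5} --c--> {4}  [seen]
{3} --a--> {1,2,3}  [new]
{3} --b--> {2,4,5}  [seen]
{3} --c--> {2,3}  [new]
{2,4,5} --a--> {3,4,5}  [new]
{2,4,5} --b--> {1,2,3,4,5}  [new]
{2,4,5} --c--> {1,2,3,4,5}  [seen]
{4} --a--> {3,5}  [new]
{4} --b--> {2,3}  [seen]
{4} --c--> {2}  [new]
{1,3,4,5} --a--> {1,2,3,4,5}  [seen]
{1,3,4,5} --b--> {1,2,3,4,5}  [seen]
{1,3,4,5} --c--> {2,3,4,5}  [new]
{1,2,3} --a--> {1,2,3,5}  [new]
{1,2,3} --b--> {1,2,3,4,5}  [seen]
{1,2,3} --c--> {1,2,3,4,5}  [seen]
{2,3} --a--> {1,2,3}  [seen]
{2,3} --b--> {1,2,3,4,5}  [seen]
{2,3} --c--> {1,2,3,4,5}  [seen]
{3,4,5} --a--> {1,2,3,4,5}  [seen]
{3,4,5} --b--> {1,2,3,4,5}  [seen]
{3,4,5} --c--> {2,3,4}  [new]
{1,2,3,4,5} --a--> {1,2,3,4,5}  [seen]
{1,2,3,4,5} --b--> {1,2,3,4,5}  [seen]
{1,2,3,4,5} --c--> {1,2,3,4,5}  [seen]
{3,5} --a--> {1,2,3,4}  [new]
{3,5} --b--> {1,2,3,4,5}  [seen]
{3,5} --c--> {2,3,4}  [seen]
{2} --a--> {3}  [seen]
{2} --b--> {1,2,3,5}  [seen]
{2} --c--> {1,3,4,5}  [seen]
{2,3,4,5} --a--> {1,2,3,4,5}  [seen]
{2,3,4,5} --b--> {1,2,3,4,5}  [seen]
{2,3,4,5} --c--> {1,2,3,4,5}  [seen]
{1,2,3,5} --a--> {1,2,3,4,5}  [seen]
{1,2,3,5} --b--> {1,2,3,4,5}  [seen]
{1,2,3,5} --c--> {1,2,3,4,5}  [seen]
{2,3,4} --a--> {1,2,3,5}  [seen]
{2,3,4} --b--> {1,2,3,4,5}  [seen]
{2,3,4} --c--> {1,2,3,4,5}  [seen]
{1,2,3,4} --a--> {1,2,3,5}  [seen]
{1,2,3,4} --b--> {1,2,3,4,5}  [seen]
{1,2,3,4} --c--> {1,2,3,4,5}  [seen]
Reachable DFA states: {1}, {5}, {3}, {2,4,5}, {4}, {1,3,4,5}, {1,2,3}, {2,3}, {3,4,5}, {1,2,3,4,5}, {3,5}, {2}, {2,3,4,5}, {1,2,3,5}, {2,3,4}, {1,2,3,4}.
{1,2} is not among them.

no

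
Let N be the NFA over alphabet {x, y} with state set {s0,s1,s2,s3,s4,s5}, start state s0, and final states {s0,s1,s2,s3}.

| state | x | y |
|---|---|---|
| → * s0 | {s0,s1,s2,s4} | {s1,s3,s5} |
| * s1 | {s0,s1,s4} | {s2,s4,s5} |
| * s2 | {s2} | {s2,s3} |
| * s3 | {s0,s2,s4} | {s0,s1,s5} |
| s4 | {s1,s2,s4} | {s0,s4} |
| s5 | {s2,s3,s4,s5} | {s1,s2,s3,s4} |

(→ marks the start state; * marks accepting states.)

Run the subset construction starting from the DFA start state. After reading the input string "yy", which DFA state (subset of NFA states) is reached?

Start: {s0}.
δ(s0,y) = {s1,s3,s5}.
Union: {s1,s3,s5}.
After y: {s1,s3,s5}.
δ(s1,y) = {s2,s4,s5}; δ(s3,y) = {s0,s1,s5}; δ(s5,y) = {s1,s2,s3,s4}.
Union: {s0,s1,s2,s3,s4,s5}.
After y: {s0,s1,s2,s3,s4,s5}.

{s0,s1,s2,s3,s4,s5}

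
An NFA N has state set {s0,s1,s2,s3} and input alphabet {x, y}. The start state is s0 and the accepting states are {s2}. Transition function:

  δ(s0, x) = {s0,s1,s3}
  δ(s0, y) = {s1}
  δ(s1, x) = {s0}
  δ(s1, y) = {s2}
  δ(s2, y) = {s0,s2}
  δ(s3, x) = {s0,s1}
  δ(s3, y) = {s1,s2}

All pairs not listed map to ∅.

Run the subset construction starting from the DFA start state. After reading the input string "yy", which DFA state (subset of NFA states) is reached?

Start: {s0}.
δ(s0,y) = {s1}.
Union: {s1}.
After y: {s1}.
δ(s1,y) = {s2}.
Union: {s2}.
After y: {s2}.

{s2}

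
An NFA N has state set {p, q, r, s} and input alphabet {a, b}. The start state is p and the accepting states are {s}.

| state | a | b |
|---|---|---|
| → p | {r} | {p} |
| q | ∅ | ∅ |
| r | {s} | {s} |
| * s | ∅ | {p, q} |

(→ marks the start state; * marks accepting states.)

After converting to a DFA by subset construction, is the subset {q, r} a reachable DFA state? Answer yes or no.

no

Start state of the DFA: {p}.
{p} --a--> {r}  [new]
{p} --b--> {p}  [seen]
{r} --a--> {s}  [new]
{r} --b--> {s}  [seen]
{s} --a--> ∅  [new]
{s} --b--> {p, q}  [new]
∅ --a--> ∅  [seen]
∅ --b--> ∅  [seen]
{p, q} --a--> {r}  [seen]
{p, q} --b--> {p}  [seen]
Reachable DFA states: {p}, {r}, {s}, ∅, {p, q}.
{q, r} is not among them.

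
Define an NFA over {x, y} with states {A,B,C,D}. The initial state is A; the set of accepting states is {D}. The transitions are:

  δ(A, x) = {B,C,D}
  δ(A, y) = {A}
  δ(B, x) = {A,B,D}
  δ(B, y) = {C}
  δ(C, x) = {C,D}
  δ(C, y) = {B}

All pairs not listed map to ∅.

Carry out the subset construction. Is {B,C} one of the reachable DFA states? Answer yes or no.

yes

Start state of the DFA: {A}.
{A} --x--> {B,C,D}  [new]
{A} --y--> {A}  [seen]
{B,C,D} --x--> {A,B,C,D}  [new]
{B,C,D} --y--> {B,C}  [new]
{A,B,C,D} --x--> {A,B,C,D}  [seen]
{A,B,C,D} --y--> {A,B,C}  [new]
{B,C} --x--> {A,B,C,D}  [seen]
{B,C} --y--> {B,C}  [seen]
{A,B,C} --x--> {A,B,C,D}  [seen]
{A,B,C} --y--> {A,B,C}  [seen]
Reachable DFA states: {A}, {B,C,D}, {A,B,C,D}, {B,C}, {A,B,C}.
{B,C} is among them.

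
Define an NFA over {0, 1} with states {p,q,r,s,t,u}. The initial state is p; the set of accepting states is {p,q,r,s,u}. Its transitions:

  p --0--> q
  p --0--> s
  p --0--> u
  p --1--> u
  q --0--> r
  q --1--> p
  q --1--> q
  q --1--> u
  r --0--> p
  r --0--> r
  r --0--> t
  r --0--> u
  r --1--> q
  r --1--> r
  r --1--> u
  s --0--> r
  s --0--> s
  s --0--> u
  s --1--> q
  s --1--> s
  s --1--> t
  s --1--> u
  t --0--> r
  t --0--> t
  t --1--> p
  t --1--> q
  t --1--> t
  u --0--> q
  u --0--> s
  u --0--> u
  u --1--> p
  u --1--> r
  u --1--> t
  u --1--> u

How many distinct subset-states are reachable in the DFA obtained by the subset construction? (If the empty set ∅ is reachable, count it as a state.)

7

Start state of the DFA: {p}.
{p} --0--> {q,s,u}  [new]
{p} --1--> {u}  [new]
{q,s,u} --0--> {q,r,s,u}  [new]
{q,s,u} --1--> {p,q,r,s,t,u}  [new]
{u} --0--> {q,s,u}  [seen]
{u} --1--> {p,r,t,u}  [new]
{q,r,s,u} --0--> {p,q,r,s,t,u}  [seen]
{q,r,s,u} --1--> {p,q,r,s,t,u}  [seen]
{p,q,r,s,t,u} --0--> {p,q,r,s,t,u}  [seen]
{p,q,r,s,t,u} --1--> {p,q,r,s,t,u}  [seen]
{p,r,t,u} --0--> {p,q,r,s,t,u}  [seen]
{p,r,t,u} --1--> {p,q,r,t,u}  [new]
{p,q,r,t,u} --0--> {p,q,r,s,t,u}  [seen]
{p,q,r,t,u} --1--> {p,q,r,t,u}  [seen]
Reachable DFA states: {p}, {q,s,u}, {u}, {q,r,s,u}, {p,q,r,s,t,u}, {p,r,t,u}, {p,q,r,t,u}.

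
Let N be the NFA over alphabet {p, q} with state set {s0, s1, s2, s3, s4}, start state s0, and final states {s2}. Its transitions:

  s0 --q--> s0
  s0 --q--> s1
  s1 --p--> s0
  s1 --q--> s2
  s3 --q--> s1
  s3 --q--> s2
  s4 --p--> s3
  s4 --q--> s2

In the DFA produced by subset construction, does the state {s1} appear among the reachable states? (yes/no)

Start state of the DFA: {s0}.
{s0} --p--> ∅  [new]
{s0} --q--> {s0, s1}  [new]
∅ --p--> ∅  [seen]
∅ --q--> ∅  [seen]
{s0, s1} --p--> {s0}  [seen]
{s0, s1} --q--> {s0, s1, s2}  [new]
{s0, s1, s2} --p--> {s0}  [seen]
{s0, s1, s2} --q--> {s0, s1, s2}  [seen]
Reachable DFA states: {s0}, ∅, {s0, s1}, {s0, s1, s2}.
{s1} is not among them.

no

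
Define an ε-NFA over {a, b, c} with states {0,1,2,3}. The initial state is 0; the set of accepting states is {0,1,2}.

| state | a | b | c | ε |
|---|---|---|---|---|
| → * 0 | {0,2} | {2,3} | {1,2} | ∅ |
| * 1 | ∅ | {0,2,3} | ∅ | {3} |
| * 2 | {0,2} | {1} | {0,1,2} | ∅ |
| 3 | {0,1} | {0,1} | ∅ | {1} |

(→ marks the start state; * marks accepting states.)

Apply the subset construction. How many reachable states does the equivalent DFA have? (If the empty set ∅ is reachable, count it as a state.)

Start state of the DFA: {0} (ε-closure of the NFA start).
{0} --a--> {0,2}  [new]
{0} --b--> {1,2,3}  [new]
{0} --c--> {1,2,3}  [seen]
{0,2} --a--> {0,2}  [seen]
{0,2} --b--> {1,2,3}  [seen]
{0,2} --c--> {0,1,2,3}  [new]
{1,2,3} --a--> {0,1,2,3}  [seen]
{1,2,3} --b--> {0,1,2,3}  [seen]
{1,2,3} --c--> {0,1,2,3}  [seen]
{0,1,2,3} --a--> {0,1,2,3}  [seen]
{0,1,2,3} --b--> {0,1,2,3}  [seen]
{0,1,2,3} --c--> {0,1,2,3}  [seen]
Reachable DFA states: {0}, {0,2}, {1,2,3}, {0,1,2,3}.

4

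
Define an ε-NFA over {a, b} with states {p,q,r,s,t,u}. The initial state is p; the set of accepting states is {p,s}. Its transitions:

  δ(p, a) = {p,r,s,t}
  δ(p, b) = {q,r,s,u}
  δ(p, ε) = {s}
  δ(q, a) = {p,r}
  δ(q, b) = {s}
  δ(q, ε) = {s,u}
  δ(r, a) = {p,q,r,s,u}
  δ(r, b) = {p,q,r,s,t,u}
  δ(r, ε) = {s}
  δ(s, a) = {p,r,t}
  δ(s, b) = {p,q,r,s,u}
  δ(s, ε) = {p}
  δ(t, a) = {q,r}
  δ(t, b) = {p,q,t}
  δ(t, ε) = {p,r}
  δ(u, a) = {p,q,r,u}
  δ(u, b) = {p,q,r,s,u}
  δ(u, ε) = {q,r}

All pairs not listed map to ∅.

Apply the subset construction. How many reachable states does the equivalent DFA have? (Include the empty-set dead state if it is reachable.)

Start state of the DFA: {p,s} (ε-closure of the NFA start).
{p,s} --a--> {p,r,s,t}  [new]
{p,s} --b--> {p,q,r,s,u}  [new]
{p,r,s,t} --a--> {p,q,r,s,t,u}  [new]
{p,r,s,t} --b--> {p,q,r,s,t,u}  [seen]
{p,q,r,s,u} --a--> {p,q,r,s,t,u}  [seen]
{p,q,r,s,u} --b--> {p,q,r,s,t,u}  [seen]
{p,q,r,s,t,u} --a--> {p,q,r,s,t,u}  [seen]
{p,q,r,s,t,u} --b--> {p,q,r,s,t,u}  [seen]
Reachable DFA states: {p,s}, {p,r,s,t}, {p,q,r,s,u}, {p,q,r,s,t,u}.

4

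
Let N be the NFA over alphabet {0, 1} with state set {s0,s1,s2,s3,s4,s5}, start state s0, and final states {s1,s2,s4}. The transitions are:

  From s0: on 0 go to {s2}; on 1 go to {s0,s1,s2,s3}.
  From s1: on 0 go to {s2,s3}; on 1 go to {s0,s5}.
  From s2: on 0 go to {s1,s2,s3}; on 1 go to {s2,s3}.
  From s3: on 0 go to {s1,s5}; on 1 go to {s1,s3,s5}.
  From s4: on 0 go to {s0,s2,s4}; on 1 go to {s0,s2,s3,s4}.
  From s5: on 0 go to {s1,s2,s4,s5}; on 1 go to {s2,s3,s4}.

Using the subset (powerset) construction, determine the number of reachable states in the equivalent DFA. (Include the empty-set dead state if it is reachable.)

Start state of the DFA: {s0}.
{s0} --0--> {s2}  [new]
{s0} --1--> {s0,s1,s2,s3}  [new]
{s2} --0--> {s1,s2,s3}  [new]
{s2} --1--> {s2,s3}  [new]
{s0,s1,s2,s3} --0--> {s1,s2,s3,s5}  [new]
{s0,s1,s2,s3} --1--> {s0,s1,s2,s3,s5}  [new]
{s1,s2,s3} --0--> {s1,s2,s3,s5}  [seen]
{s1,s2,s3} --1--> {s0,s1,s2,s3,s5}  [seen]
{s2,s3} --0--> {s1,s2,s3,s5}  [seen]
{s2,s3} --1--> {s1,s2,s3,s5}  [seen]
{s1,s2,s3,s5} --0--> {s1,s2,s3,s4,s5}  [new]
{s1,s2,s3,s5} --1--> {s0,s1,s2,s3,s4,s5}  [new]
{s0,s1,s2,s3,s5} --0--> {s1,s2,s3,s4,s5}  [seen]
{s0,s1,s2,s3,s5} --1--> {s0,s1,s2,s3,s4,s5}  [seen]
{s1,s2,s3,s4,s5} --0--> {s0,s1,s2,s3,s4,s5}  [seen]
{s1,s2,s3,s4,s5} --1--> {s0,s1,s2,s3,s4,s5}  [seen]
{s0,s1,s2,s3,s4,s5} --0--> {s0,s1,s2,s3,s4,s5}  [seen]
{s0,s1,s2,s3,s4,s5} --1--> {s0,s1,s2,s3,s4,s5}  [seen]
Reachable DFA states: {s0}, {s2}, {s0,s1,s2,s3}, {s1,s2,s3}, {s2,s3}, {s1,s2,s3,s5}, {s0,s1,s2,s3,s5}, {s1,s2,s3,s4,s5}, {s0,s1,s2,s3,s4,s5}.

9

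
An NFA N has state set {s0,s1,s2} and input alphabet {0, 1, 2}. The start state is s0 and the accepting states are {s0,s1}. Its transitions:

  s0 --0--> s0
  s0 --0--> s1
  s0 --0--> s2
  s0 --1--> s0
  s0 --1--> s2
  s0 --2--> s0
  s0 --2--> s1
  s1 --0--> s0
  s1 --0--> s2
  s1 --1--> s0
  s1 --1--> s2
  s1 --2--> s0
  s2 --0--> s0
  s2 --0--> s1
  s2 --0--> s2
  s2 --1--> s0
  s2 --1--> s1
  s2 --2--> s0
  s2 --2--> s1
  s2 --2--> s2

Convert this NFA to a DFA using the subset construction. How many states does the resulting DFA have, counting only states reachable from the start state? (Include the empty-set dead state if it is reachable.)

Start state of the DFA: {s0}.
{s0} --0--> {s0,s1,s2}  [new]
{s0} --1--> {s0,s2}  [new]
{s0} --2--> {s0,s1}  [new]
{s0,s1,s2} --0--> {s0,s1,s2}  [seen]
{s0,s1,s2} --1--> {s0,s1,s2}  [seen]
{s0,s1,s2} --2--> {s0,s1,s2}  [seen]
{s0,s2} --0--> {s0,s1,s2}  [seen]
{s0,s2} --1--> {s0,s1,s2}  [seen]
{s0,s2} --2--> {s0,s1,s2}  [seen]
{s0,s1} --0--> {s0,s1,s2}  [seen]
{s0,s1} --1--> {s0,s2}  [seen]
{s0,s1} --2--> {s0,s1}  [seen]
Reachable DFA states: {s0}, {s0,s1,s2}, {s0,s2}, {s0,s1}.

4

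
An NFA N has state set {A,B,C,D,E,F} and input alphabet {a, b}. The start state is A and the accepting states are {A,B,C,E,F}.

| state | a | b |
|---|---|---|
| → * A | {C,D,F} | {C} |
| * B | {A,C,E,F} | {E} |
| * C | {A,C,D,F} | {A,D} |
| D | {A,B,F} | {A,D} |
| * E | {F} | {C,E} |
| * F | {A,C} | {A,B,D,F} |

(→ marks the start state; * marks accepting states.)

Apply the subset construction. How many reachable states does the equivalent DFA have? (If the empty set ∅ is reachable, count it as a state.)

Start state of the DFA: {A}.
{A} --a--> {C,D,F}  [new]
{A} --b--> {C}  [new]
{C,D,F} --a--> {A,B,C,D,F}  [new]
{C,D,F} --b--> {A,B,D,F}  [new]
{C} --a--> {A,C,D,F}  [new]
{C} --b--> {A,D}  [new]
{A,B,C,D,F} --a--> {A,B,C,D,E,F}  [new]
{A,B,C,D,F} --b--> {A,B,C,D,E,F}  [seen]
{A,B,D,F} --a--> {A,B,C,D,E,F}  [seen]
{A,B,D,F} --b--> {A,B,C,D,E,F}  [seen]
{A,C,D,F} --a--> {A,B,C,D,F}  [seen]
{A,C,D,F} --b--> {A,B,C,D,F}  [seen]
{A,D} --a--> {A,B,C,D,F}  [seen]
{A,D} --b--> {A,C,D}  [new]
{A,B,C,D,E,F} --a--> {A,B,C,D,E,F}  [seen]
{A,B,C,D,E,F} --b--> {A,B,C,D,E,F}  [seen]
{A,C,D} --a--> {A,B,C,D,F}  [seen]
{A,C,D} --b--> {A,C,D}  [seen]
Reachable DFA states: {A}, {C,D,F}, {C}, {A,B,C,D,F}, {A,B,D,F}, {A,C,D,F}, {A,D}, {A,B,C,D,E,F}, {A,C,D}.

9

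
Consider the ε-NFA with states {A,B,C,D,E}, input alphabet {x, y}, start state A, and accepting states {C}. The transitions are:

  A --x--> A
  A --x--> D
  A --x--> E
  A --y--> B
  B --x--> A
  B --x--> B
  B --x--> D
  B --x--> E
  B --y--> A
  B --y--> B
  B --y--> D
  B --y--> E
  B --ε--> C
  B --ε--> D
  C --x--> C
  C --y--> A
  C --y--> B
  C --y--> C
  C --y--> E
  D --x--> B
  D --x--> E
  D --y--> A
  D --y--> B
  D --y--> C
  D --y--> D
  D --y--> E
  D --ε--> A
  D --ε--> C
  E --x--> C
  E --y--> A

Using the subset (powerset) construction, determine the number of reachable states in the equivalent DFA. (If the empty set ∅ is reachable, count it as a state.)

4

Start state of the DFA: {A} (ε-closure of the NFA start).
{A} --x--> {A,C,D,E}  [new]
{A} --y--> {A,B,C,D}  [new]
{A,C,D,E} --x--> {A,B,C,D,E}  [new]
{A,C,D,E} --y--> {A,B,C,D,E}  [seen]
{A,B,C,D} --x--> {A,B,C,D,E}  [seen]
{A,B,C,D} --y--> {A,B,C,D,E}  [seen]
{A,B,C,D,E} --x--> {A,B,C,D,E}  [seen]
{A,B,C,D,E} --y--> {A,B,C,D,E}  [seen]
Reachable DFA states: {A}, {A,C,D,E}, {A,B,C,D}, {A,B,C,D,E}.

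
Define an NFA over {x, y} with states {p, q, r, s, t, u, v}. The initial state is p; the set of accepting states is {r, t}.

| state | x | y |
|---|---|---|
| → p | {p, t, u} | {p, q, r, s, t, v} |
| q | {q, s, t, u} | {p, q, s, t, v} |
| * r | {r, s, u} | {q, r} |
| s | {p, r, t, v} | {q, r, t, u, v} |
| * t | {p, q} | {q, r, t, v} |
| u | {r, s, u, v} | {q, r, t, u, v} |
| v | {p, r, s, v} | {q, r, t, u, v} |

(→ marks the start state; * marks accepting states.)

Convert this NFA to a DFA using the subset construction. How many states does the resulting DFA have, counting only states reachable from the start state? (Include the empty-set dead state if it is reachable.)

4

Start state of the DFA: {p}.
{p} --x--> {p, t, u}  [new]
{p} --y--> {p, q, r, s, t, v}  [new]
{p, t, u} --x--> {p, q, r, s, t, u, v}  [new]
{p, t, u} --y--> {p, q, r, s, t, u, v}  [seen]
{p, q, r, s, t, v} --x--> {p, q, r, s, t, u, v}  [seen]
{p, q, r, s, t, v} --y--> {p, q, r, s, t, u, v}  [seen]
{p, q, r, s, t, u, v} --x--> {p, q, r, s, t, u, v}  [seen]
{p, q, r, s, t, u, v} --y--> {p, q, r, s, t, u, v}  [seen]
Reachable DFA states: {p}, {p, t, u}, {p, q, r, s, t, v}, {p, q, r, s, t, u, v}.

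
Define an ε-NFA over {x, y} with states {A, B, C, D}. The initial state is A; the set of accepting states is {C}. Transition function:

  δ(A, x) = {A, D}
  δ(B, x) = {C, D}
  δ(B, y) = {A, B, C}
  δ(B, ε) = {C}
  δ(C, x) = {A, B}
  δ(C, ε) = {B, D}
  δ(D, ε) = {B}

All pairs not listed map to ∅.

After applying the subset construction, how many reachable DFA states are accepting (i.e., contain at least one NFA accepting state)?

Start state of the DFA: {A} (ε-closure of the NFA start).
{A} --x--> {A, B, C, D}  [new]
{A} --y--> ∅  [new]
{A, B, C, D} --x--> {A, B, C, D}  [seen]
{A, B, C, D} --y--> {A, B, C, D}  [seen]
∅ --x--> ∅  [seen]
∅ --y--> ∅  [seen]
Reachable DFA states: {A}, {A, B, C, D}, ∅.
Accepting DFA states (contain an NFA accepting state): {A, B, C, D}.

1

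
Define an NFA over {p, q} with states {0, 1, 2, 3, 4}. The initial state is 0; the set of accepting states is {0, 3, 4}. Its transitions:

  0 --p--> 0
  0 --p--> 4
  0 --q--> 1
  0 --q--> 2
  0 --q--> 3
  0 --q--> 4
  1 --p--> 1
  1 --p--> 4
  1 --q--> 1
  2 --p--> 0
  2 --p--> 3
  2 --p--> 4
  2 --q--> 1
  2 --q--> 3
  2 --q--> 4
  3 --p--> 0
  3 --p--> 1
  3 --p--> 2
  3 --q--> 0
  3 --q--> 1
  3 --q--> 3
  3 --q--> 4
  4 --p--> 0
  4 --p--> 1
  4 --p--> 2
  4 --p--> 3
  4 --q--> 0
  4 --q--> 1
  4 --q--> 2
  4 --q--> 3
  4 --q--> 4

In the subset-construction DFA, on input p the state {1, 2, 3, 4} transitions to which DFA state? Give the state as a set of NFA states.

{0, 1, 2, 3, 4}

δ(1,p) = {1, 4}; δ(2,p) = {0, 3, 4}; δ(3,p) = {0, 1, 2}; δ(4,p) = {0, 1, 2, 3}.
Union: {0, 1, 2, 3, 4}.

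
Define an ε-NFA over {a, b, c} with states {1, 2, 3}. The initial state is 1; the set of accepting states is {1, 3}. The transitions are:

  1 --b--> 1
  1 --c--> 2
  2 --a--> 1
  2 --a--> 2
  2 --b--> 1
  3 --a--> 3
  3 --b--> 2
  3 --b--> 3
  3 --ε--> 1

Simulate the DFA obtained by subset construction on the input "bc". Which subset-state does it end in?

Start: {1}.
δ(1,b) = {1}.
Union: {1}.
After b: {1}.
δ(1,c) = {2}.
Union: {2}.
After c: {2}.

{2}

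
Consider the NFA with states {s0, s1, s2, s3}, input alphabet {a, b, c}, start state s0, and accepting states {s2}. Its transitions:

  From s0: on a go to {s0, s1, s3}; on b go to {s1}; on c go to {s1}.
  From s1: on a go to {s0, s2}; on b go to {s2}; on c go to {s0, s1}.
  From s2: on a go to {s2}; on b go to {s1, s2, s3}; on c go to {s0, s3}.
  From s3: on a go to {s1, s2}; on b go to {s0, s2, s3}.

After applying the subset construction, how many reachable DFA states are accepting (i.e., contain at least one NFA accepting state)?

6

Start state of the DFA: {s0}.
{s0} --a--> {s0, s1, s3}  [new]
{s0} --b--> {s1}  [new]
{s0} --c--> {s1}  [seen]
{s0, s1, s3} --a--> {s0, s1, s2, s3}  [new]
{s0, s1, s3} --b--> {s0, s1, s2, s3}  [seen]
{s0, s1, s3} --c--> {s0, s1}  [new]
{s1} --a--> {s0, s2}  [new]
{s1} --b--> {s2}  [new]
{s1} --c--> {s0, s1}  [seen]
{s0, s1, s2, s3} --a--> {s0, s1, s2, s3}  [seen]
{s0, s1, s2, s3} --b--> {s0, s1, s2, s3}  [seen]
{s0, s1, s2, s3} --c--> {s0, s1, s3}  [seen]
{s0, s1} --a--> {s0, s1, s2, s3}  [seen]
{s0, s1} --b--> {s1, s2}  [new]
{s0, s1} --c--> {s0, s1}  [seen]
{s0, s2} --a--> {s0, s1, s2, s3}  [seen]
{s0, s2} --b--> {s1, s2, s3}  [new]
{s0, s2} --c--> {s0, s1, s3}  [seen]
{s2} --a--> {s2}  [seen]
{s2} --b--> {s1, s2, s3}  [seen]
{s2} --c--> {s0, s3}  [new]
{s1, s2} --a--> {s0, s2}  [seen]
{s1, s2} --b--> {s1, s2, s3}  [seen]
{s1, s2} --c--> {s0, s1, s3}  [seen]
{s1, s2, s3} --a--> {s0, s1, s2}  [new]
{s1, s2, s3} --b--> {s0, s1, s2, s3}  [seen]
{s1, s2, s3} --c--> {s0, s1, s3}  [seen]
{s0, s3} --a--> {s0, s1, s2, s3}  [seen]
{s0, s3} --b--> {s0, s1, s2, s3}  [seen]
{s0, s3} --c--> {s1}  [seen]
{s0, s1, s2} --a--> {s0, s1, s2, s3}  [seen]
{s0, s1, s2} --b--> {s1, s2, s3}  [seen]
{s0, s1, s2} --c--> {s0, s1, s3}  [seen]
Reachable DFA states: {s0}, {s0, s1, s3}, {s1}, {s0, s1, s2, s3}, {s0, s1}, {s0, s2}, {s2}, {s1, s2}, {s1, s2, s3}, {s0, s3}, {s0, s1, s2}.
Accepting DFA states (contain an NFA accepting state): {s0, s1, s2, s3}, {s0, s2}, {s2}, {s1, s2}, {s1, s2, s3}, {s0, s1, s2}.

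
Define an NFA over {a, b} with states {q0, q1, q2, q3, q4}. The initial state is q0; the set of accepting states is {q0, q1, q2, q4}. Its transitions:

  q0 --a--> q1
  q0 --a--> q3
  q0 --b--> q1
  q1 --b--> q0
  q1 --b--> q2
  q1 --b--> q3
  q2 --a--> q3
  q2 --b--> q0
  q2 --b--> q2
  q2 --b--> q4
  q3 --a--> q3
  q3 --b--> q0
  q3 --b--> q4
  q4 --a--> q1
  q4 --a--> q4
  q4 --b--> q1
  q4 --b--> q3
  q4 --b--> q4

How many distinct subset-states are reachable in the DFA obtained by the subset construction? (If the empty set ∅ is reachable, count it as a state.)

Start state of the DFA: {q0}.
{q0} --a--> {q1, q3}  [new]
{q0} --b--> {q1}  [new]
{q1, q3} --a--> {q3}  [new]
{q1, q3} --b--> {q0, q2, q3, q4}  [new]
{q1} --a--> ∅  [new]
{q1} --b--> {q0, q2, q3}  [new]
{q3} --a--> {q3}  [seen]
{q3} --b--> {q0, q4}  [new]
{q0, q2, q3, q4} --a--> {q1, q3, q4}  [new]
{q0, q2, q3, q4} --b--> {q0, q1, q2, q3, q4}  [new]
∅ --a--> ∅  [seen]
∅ --b--> ∅  [seen]
{q0, q2, q3} --a--> {q1, q3}  [seen]
{q0, q2, q3} --b--> {q0, q1, q2, q4}  [new]
{q0, q4} --a--> {q1, q3, q4}  [seen]
{q0, q4} --b--> {q1, q3, q4}  [seen]
{q1, q3, q4} --a--> {q1, q3, q4}  [seen]
{q1, q3, q4} --b--> {q0, q1, q2, q3, q4}  [seen]
{q0, q1, q2, q3, q4} --a--> {q1, q3, q4}  [seen]
{q0, q1, q2, q3, q4} --b--> {q0, q1, q2, q3, q4}  [seen]
{q0, q1, q2, q4} --a--> {q1, q3, q4}  [seen]
{q0, q1, q2, q4} --b--> {q0, q1, q2, q3, q4}  [seen]
Reachable DFA states: {q0}, {q1, q3}, {q1}, {q3}, {q0, q2, q3, q4}, ∅, {q0, q2, q3}, {q0, q4}, {q1, q3, q4}, {q0, q1, q2, q3, q4}, {q0, q1, q2, q4}.

11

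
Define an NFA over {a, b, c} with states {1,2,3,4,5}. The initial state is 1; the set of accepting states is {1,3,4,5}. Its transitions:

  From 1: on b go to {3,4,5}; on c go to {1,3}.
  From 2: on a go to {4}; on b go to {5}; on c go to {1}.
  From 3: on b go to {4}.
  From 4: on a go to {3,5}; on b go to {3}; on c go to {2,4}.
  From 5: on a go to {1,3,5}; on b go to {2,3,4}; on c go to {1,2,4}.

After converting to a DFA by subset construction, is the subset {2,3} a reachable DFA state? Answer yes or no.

no

Start state of the DFA: {1}.
{1} --a--> ∅  [new]
{1} --b--> {3,4,5}  [new]
{1} --c--> {1,3}  [new]
∅ --a--> ∅  [seen]
∅ --b--> ∅  [seen]
∅ --c--> ∅  [seen]
{3,4,5} --a--> {1,3,5}  [new]
{3,4,5} --b--> {2,3,4}  [new]
{3,4,5} --c--> {1,2,4}  [new]
{1,3} --a--> ∅  [seen]
{1,3} --b--> {3,4,5}  [seen]
{1,3} --c--> {1,3}  [seen]
{1,3,5} --a--> {1,3,5}  [seen]
{1,3,5} --b--> {2,3,4,5}  [new]
{1,3,5} --c--> {1,2,3,4}  [new]
{2,3,4} --a--> {3,4,5}  [seen]
{2,3,4} --b--> {3,4,5}  [seen]
{2,3,4} --c--> {1,2,4}  [seen]
{1,2,4} --a--> {3,4,5}  [seen]
{1,2,4} --b--> {3,4,5}  [seen]
{1,2,4} --c--> {1,2,3,4}  [seen]
{2,3,4,5} --a--> {1,3,4,5}  [new]
{2,3,4,5} --b--> {2,3,4,5}  [seen]
{2,3,4,5} --c--> {1,2,4}  [seen]
{1,2,3,4} --a--> {3,4,5}  [seen]
{1,2,3,4} --b--> {3,4,5}  [seen]
{1,2,3,4} --c--> {1,2,3,4}  [seen]
{1,3,4,5} --a--> {1,3,5}  [seen]
{1,3,4,5} --b--> {2,3,4,5}  [seen]
{1,3,4,5} --c--> {1,2,3,4}  [seen]
Reachable DFA states: {1}, ∅, {3,4,5}, {1,3}, {1,3,5}, {2,3,4}, {1,2,4}, {2,3,4,5}, {1,2,3,4}, {1,3,4,5}.
{2,3} is not among them.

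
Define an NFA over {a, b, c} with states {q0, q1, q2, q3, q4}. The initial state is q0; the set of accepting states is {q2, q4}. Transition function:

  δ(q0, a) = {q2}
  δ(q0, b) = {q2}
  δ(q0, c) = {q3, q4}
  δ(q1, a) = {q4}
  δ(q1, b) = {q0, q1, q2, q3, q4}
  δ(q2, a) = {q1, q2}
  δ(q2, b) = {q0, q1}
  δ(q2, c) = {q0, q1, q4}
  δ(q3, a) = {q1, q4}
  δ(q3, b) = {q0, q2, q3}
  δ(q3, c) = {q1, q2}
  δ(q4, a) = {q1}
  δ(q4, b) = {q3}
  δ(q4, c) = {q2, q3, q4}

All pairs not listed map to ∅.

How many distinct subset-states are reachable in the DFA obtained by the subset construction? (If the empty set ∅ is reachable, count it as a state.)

15

Start state of the DFA: {q0}.
{q0} --a--> {q2}  [new]
{q0} --b--> {q2}  [seen]
{q0} --c--> {q3, q4}  [new]
{q2} --a--> {q1, q2}  [new]
{q2} --b--> {q0, q1}  [new]
{q2} --c--> {q0, q1, q4}  [new]
{q3, q4} --a--> {q1, q4}  [new]
{q3, q4} --b--> {q0, q2, q3}  [new]
{q3, q4} --c--> {q1, q2, q3, q4}  [new]
{q1, q2} --a--> {q1, q2, q4}  [new]
{q1, q2} --b--> {q0, q1, q2, q3, q4}  [new]
{q1, q2} --c--> {q0, q1, q4}  [seen]
{q0, q1} --a--> {q2, q4}  [new]
{q0, q1} --b--> {q0, q1, q2, q3, q4}  [seen]
{q0, q1} --c--> {q3, q4}  [seen]
{q0, q1, q4} --a--> {q1, q2, q4}  [seen]
{q0, q1, q4} --b--> {q0, q1, q2, q3, q4}  [seen]
{q0, q1, q4} --c--> {q2, q3, q4}  [new]
{q1, q4} --a--> {q1, q4}  [seen]
{q1, q4} --b--> {q0, q1, q2, q3, q4}  [seen]
{q1, q4} --c--> {q2, q3, q4}  [seen]
{q0, q2, q3} --a--> {q1, q2, q4}  [seen]
{q0, q2, q3} --b--> {q0, q1, q2, q3}  [new]
{q0, q2, q3} --c--> {q0, q1, q2, q3, q4}  [seen]
{q1, q2, q3, q4} --a--> {q1, q2, q4}  [seen]
{q1, q2, q3, q4} --b--> {q0, q1, q2, q3, q4}  [seen]
{q1, q2, q3, q4} --c--> {q0, q1, q2, q3, q4}  [seen]
{q1, q2, q4} --a--> {q1, q2, q4}  [seen]
{q1, q2, q4} --b--> {q0, q1, q2, q3, q4}  [seen]
{q1, q2, q4} --c--> {q0, q1, q2, q3, q4}  [seen]
{q0, q1, q2, q3, q4} --a--> {q1, q2, q4}  [seen]
{q0, q1, q2, q3, q4} --b--> {q0, q1, q2, q3, q4}  [seen]
{q0, q1, q2, q3, q4} --c--> {q0, q1, q2, q3, q4}  [seen]
{q2, q4} --a--> {q1, q2}  [seen]
{q2, q4} --b--> {q0, q1, q3}  [new]
{q2, q4} --c--> {q0, q1, q2, q3, q4}  [seen]
{q2, q3, q4} --a--> {q1, q2, q4}  [seen]
{q2, q3, q4} --b--> {q0, q1, q2, q3}  [seen]
{q2, q3, q4} --c--> {q0, q1, q2, q3, q4}  [seen]
{q0, q1, q2, q3} --a--> {q1, q2, q4}  [seen]
{q0, q1, q2, q3} --b--> {q0, q1, q2, q3, q4}  [seen]
{q0, q1, q2, q3} --c--> {q0, q1, q2, q3, q4}  [seen]
{q0, q1, q3} --a--> {q1, q2, q4}  [seen]
{q0, q1, q3} --b--> {q0, q1, q2, q3, q4}  [seen]
{q0, q1, q3} --c--> {q1, q2, q3, q4}  [seen]
Reachable DFA states: {q0}, {q2}, {q3, q4}, {q1, q2}, {q0, q1}, {q0, q1, q4}, {q1, q4}, {q0, q2, q3}, {q1, q2, q3, q4}, {q1, q2, q4}, {q0, q1, q2, q3, q4}, {q2, q4}, {q2, q3, q4}, {q0, q1, q2, q3}, {q0, q1, q3}.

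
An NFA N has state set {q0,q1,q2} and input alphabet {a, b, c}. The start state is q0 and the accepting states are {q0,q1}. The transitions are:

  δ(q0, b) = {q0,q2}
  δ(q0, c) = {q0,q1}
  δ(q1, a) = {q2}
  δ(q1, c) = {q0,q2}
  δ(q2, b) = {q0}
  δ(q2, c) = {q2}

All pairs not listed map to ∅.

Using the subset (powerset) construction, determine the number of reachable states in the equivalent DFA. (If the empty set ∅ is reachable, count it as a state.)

6

Start state of the DFA: {q0}.
{q0} --a--> ∅  [new]
{q0} --b--> {q0,q2}  [new]
{q0} --c--> {q0,q1}  [new]
∅ --a--> ∅  [seen]
∅ --b--> ∅  [seen]
∅ --c--> ∅  [seen]
{q0,q2} --a--> ∅  [seen]
{q0,q2} --b--> {q0,q2}  [seen]
{q0,q2} --c--> {q0,q1,q2}  [new]
{q0,q1} --a--> {q2}  [new]
{q0,q1} --b--> {q0,q2}  [seen]
{q0,q1} --c--> {q0,q1,q2}  [seen]
{q0,q1,q2} --a--> {q2}  [seen]
{q0,q1,q2} --b--> {q0,q2}  [seen]
{q0,q1,q2} --c--> {q0,q1,q2}  [seen]
{q2} --a--> ∅  [seen]
{q2} --b--> {q0}  [seen]
{q2} --c--> {q2}  [seen]
Reachable DFA states: {q0}, ∅, {q0,q2}, {q0,q1}, {q0,q1,q2}, {q2}.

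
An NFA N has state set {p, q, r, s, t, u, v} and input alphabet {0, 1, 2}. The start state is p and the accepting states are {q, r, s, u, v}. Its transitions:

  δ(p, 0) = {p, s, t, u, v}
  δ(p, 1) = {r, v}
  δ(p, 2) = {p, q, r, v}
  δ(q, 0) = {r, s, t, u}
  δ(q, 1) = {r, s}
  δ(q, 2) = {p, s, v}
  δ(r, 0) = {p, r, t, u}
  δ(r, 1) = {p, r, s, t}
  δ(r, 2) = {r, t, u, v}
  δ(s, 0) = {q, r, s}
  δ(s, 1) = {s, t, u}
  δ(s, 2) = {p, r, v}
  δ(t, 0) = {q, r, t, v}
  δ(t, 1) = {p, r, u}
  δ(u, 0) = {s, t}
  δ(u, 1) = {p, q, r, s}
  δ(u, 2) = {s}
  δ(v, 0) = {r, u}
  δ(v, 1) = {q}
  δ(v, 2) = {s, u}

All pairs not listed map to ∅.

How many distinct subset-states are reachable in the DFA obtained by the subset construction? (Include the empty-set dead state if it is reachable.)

12

Start state of the DFA: {p}.
{p} --0--> {p, s, t, u, v}  [new]
{p} --1--> {r, v}  [new]
{p} --2--> {p, q, r, v}  [new]
{p, s, t, u, v} --0--> {p, q, r, s, t, u, v}  [new]
{p, s, t, u, v} --1--> {p, q, r, s, t, u, v}  [seen]
{p, s, t, u, v} --2--> {p, q, r, s, u, v}  [new]
{r, v} --0--> {p, r, t, u}  [new]
{r, v} --1--> {p, q, r, s, t}  [new]
{r, v} --2--> {r, s, t, u, v}  [new]
{p, q, r, v} --0--> {p, r, s, t, u, v}  [new]
{p, q, r, v} --1--> {p, q, r, s, t, v}  [new]
{p, q, r, v} --2--> {p, q, r, s, t, u, v}  [seen]
{p, q, r, s, t, u, v} --0--> {p, q, r, s, t, u, v}  [seen]
{p, q, r, s, t, u, v} --1--> {p, q, r, s, t, u, v}  [seen]
{p, q, r, s, t, u, v} --2--> {p, q, r, s, t, u, v}  [seen]
{p, q, r, s, u, v} --0--> {p, q, r, s, t, u, v}  [seen]
{p, q, r, s, u, v} --1--> {p, q, r, s, t, u, v}  [seen]
{p, q, r, s, u, v} --2--> {p, q, r, s, t, u, v}  [seen]
{p, r, t, u} --0--> {p, q, r, s, t, u, v}  [seen]
{p, r, t, u} --1--> {p, q, r, s, t, u, v}  [seen]
{p, r, t, u} --2--> {p, q, r, s, t, u, v}  [seen]
{p, q, r, s, t} --0--> {p, q, r, s, t, u, v}  [seen]
{p, q, r, s, t} --1--> {p, r, s, t, u, v}  [seen]
{p, q, r, s, t} --2--> {p, q, r, s, t, u, v}  [seen]
{r, s, t, u, v} --0--> {p, q, r, s, t, u, v}  [seen]
{r, s, t, u, v} --1--> {p, q, r, s, t, u}  [new]
{r, s, t, u, v} --2--> {p, r, s, t, u, v}  [seen]
{p, r, s, t, u, v} --0--> {p, q, r, s, t, u, v}  [seen]
{p, r, s, t, u, v} --1--> {p, q, r, s, t, u, v}  [seen]
{p, r, s, t, u, v} --2--> {p, q, r, s, t, u, v}  [seen]
{p, q, r, s, t, v} --0--> {p, q, r, s, t, u, v}  [seen]
{p, q, r, s, t, v} --1--> {p, q, r, s, t, u, v}  [seen]
{p, q, r, s, t, v} --2--> {p, q, r, s, t, u, v}  [seen]
{p, q, r, s, t, u} --0--> {p, q, r, s, t, u, v}  [seen]
{p, q, r, s, t, u} --1--> {p, q, r, s, t, u, v}  [seen]
{p, q, r, s, t, u} --2--> {p, q, r, s, t, u, v}  [seen]
Reachable DFA states: {p}, {p, s, t, u, v}, {r, v}, {p, q, r, v}, {p, q, r, s, t, u, v}, {p, q, r, s, u, v}, {p, r, t, u}, {p, q, r, s, t}, {r, s, t, u, v}, {p, r, s, t, u, v}, {p, q, r, s, t, v}, {p, q, r, s, t, u}.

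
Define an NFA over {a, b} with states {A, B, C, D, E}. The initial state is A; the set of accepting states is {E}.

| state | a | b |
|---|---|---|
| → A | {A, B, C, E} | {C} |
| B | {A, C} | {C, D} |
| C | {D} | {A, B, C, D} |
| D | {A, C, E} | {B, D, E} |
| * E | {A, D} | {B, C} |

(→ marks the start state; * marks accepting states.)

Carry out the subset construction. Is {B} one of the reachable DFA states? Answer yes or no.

Start state of the DFA: {A}.
{A} --a--> {A, B, C, E}  [new]
{A} --b--> {C}  [new]
{A, B, C, E} --a--> {A, B, C, D, E}  [new]
{A, B, C, E} --b--> {A, B, C, D}  [new]
{C} --a--> {D}  [new]
{C} --b--> {A, B, C, D}  [seen]
{A, B, C, D, E} --a--> {A, B, C, D, E}  [seen]
{A, B, C, D, E} --b--> {A, B, C, D, E}  [seen]
{A, B, C, D} --a--> {A, B, C, D, E}  [seen]
{A, B, C, D} --b--> {A, B, C, D, E}  [seen]
{D} --a--> {A, C, E}  [new]
{D} --b--> {B, D, E}  [new]
{A, C, E} --a--> {A, B, C, D, E}  [seen]
{A, C, E} --b--> {A, B, C, D}  [seen]
{B, D, E} --a--> {A, C, D, E}  [new]
{B, D, E} --b--> {B, C, D, E}  [new]
{A, C, D, E} --a--> {A, B, C, D, E}  [seen]
{A, C, D, E} --b--> {A, B, C, D, E}  [seen]
{B, C, D, E} --a--> {A, C, D, E}  [seen]
{B, C, D, E} --b--> {A, B, C, D, E}  [seen]
Reachable DFA states: {A}, {A, B, C, E}, {C}, {A, B, C, D, E}, {A, B, C, D}, {D}, {A, C, E}, {B, D, E}, {A, C, D, E}, {B, C, D, E}.
{B} is not among them.

no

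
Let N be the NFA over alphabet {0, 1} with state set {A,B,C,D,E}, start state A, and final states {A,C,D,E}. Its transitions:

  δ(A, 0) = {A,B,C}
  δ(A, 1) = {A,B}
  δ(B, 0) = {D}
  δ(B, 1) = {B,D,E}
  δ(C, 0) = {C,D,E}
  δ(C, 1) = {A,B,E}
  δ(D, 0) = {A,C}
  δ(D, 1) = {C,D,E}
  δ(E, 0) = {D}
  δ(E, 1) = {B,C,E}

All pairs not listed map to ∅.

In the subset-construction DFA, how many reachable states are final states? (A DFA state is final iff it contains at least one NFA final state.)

6

Start state of the DFA: {A}.
{A} --0--> {A,B,C}  [new]
{A} --1--> {A,B}  [new]
{A,B,C} --0--> {A,B,C,D,E}  [new]
{A,B,C} --1--> {A,B,D,E}  [new]
{A,B} --0--> {A,B,C,D}  [new]
{A,B} --1--> {A,B,D,E}  [seen]
{A,B,C,D,E} --0--> {A,B,C,D,E}  [seen]
{A,B,C,D,E} --1--> {A,B,C,D,E}  [seen]
{A,B,D,E} --0--> {A,B,C,D}  [seen]
{A,B,D,E} --1--> {A,B,C,D,E}  [seen]
{A,B,C,D} --0--> {A,B,C,D,E}  [seen]
{A,B,C,D} --1--> {A,B,C,D,E}  [seen]
Reachable DFA states: {A}, {A,B,C}, {A,B}, {A,B,C,D,E}, {A,B,D,E}, {A,B,C,D}.
Accepting DFA states (contain an NFA accepting state): {A}, {A,B,C}, {A,B}, {A,B,C,D,E}, {A,B,D,E}, {A,B,C,D}.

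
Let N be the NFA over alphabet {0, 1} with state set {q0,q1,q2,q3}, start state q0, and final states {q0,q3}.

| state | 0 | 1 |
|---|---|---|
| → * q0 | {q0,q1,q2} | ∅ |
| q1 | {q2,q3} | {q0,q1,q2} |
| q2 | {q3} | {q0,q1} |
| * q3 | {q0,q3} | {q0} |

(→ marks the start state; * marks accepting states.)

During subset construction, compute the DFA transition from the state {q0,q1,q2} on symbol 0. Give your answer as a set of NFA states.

{q0,q1,q2,q3}

δ(q0,0) = {q0,q1,q2}; δ(q1,0) = {q2,q3}; δ(q2,0) = {q3}.
Union: {q0,q1,q2,q3}.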